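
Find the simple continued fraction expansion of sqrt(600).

[24; (2, 48)]

Write x_i = (sqrt(600) + m_i)/d_i with (m_0, d_0) = (0, 1). a_0 = floor(sqrt(600)) = 24, since 24^2 = 576 <= 600 < 625 = 25^2.
Iterate m_{i+1} = d_i*a_i - m_i, d_{i+1} = (600 - m_{i+1}^2)/d_i, a_{i+1} = floor((a_0 + m_{i+1})/d_{i+1}):
  m_1 = 1*24 - 0 = 24, d_1 = (600 - 24^2)/1 = 24/1 = 24, a_1 = floor((24 + 24)/24) = 2.
  m_2 = 24*2 - 24 = 24, d_2 = (600 - 24^2)/24 = 24/24 = 1, a_2 = floor((24 + 24)/1) = 48.
  m_3 = 1*48 - 24 = 24, d_3 = (600 - 24^2)/1 = 24/1 = 24: (m_3, d_3) = (m_1, d_1) = (24, 24), so from here the quotients repeat a_1, a_2; the period length is 2.
Hence the expansion of sqrt(600) is a_0 = 24 followed by the repeating block 2, 48 (period 2).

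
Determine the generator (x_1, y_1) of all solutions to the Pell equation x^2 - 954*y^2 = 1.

First expand sqrt(954) as a continued fraction. With x_i = (sqrt(954) + m_i)/d_i and (m_0, d_0) = (0, 1): a_0 = floor(sqrt(954)) = 30, since 30^2 = 900 <= 954 < 961 = 31^2.
Iterate m_{i+1} = d_i*a_i - m_i, d_{i+1} = (954 - m_{i+1}^2)/d_i, a_{i+1} = floor((a_0 + m_{i+1})/d_{i+1}):
  m_1 = 1*30 - 0 = 30, d_1 = (954 - 30^2)/1 = 54/1 = 54, a_1 = floor((30 + 30)/54) = 1.
  m_2 = 54*1 - 30 = 24, d_2 = (954 - 24^2)/54 = 378/54 = 7, a_2 = floor((30 + 24)/7) = 7.
  m_3 = 7*7 - 24 = 25, d_3 = (954 - 25^2)/7 = 329/7 = 47, a_3 = floor((30 + 25)/47) = 1.
  m_4 = 47*1 - 25 = 22, d_4 = (954 - 22^2)/47 = 470/47 = 10, a_4 = floor((30 + 22)/10) = 5.
  m_5 = 10*5 - 22 = 28, d_5 = (954 - 28^2)/10 = 170/10 = 17, a_5 = floor((30 + 28)/17) = 3.
  m_6 = 17*3 - 28 = 23, d_6 = (954 - 23^2)/17 = 425/17 = 25, a_6 = floor((30 + 23)/25) = 2.
  m_7 = 25*2 - 23 = 27, d_7 = (954 - 27^2)/25 = 225/25 = 9, a_7 = floor((30 + 27)/9) = 6.
  m_8 = 9*6 - 27 = 27, d_8 = (954 - 27^2)/9 = 225/9 = 25, a_8 = floor((30 + 27)/25) = 2.
  m_9 = 25*2 - 27 = 23, d_9 = (954 - 23^2)/25 = 425/25 = 17, a_9 = floor((30 + 23)/17) = 3.
  m_10 = 17*3 - 23 = 28, d_10 = (954 - 28^2)/17 = 170/17 = 10, a_10 = floor((30 + 28)/10) = 5.
  m_11 = 10*5 - 28 = 22, d_11 = (954 - 22^2)/10 = 470/10 = 47, a_11 = floor((30 + 22)/47) = 1.
  m_12 = 47*1 - 22 = 25, d_12 = (954 - 25^2)/47 = 329/47 = 7, a_12 = floor((30 + 25)/7) = 7.
  m_13 = 7*7 - 25 = 24, d_13 = (954 - 24^2)/7 = 378/7 = 54, a_13 = floor((30 + 24)/54) = 1.
  m_14 = 54*1 - 24 = 30, d_14 = (954 - 30^2)/54 = 54/54 = 1, a_14 = floor((30 + 30)/1) = 60.
  m_15 = 1*60 - 30 = 30, d_15 = (954 - 30^2)/1 = 54/1 = 54: (m_15, d_15) = (m_1, d_1) = (30, 54), so from here the quotients repeat a_1, ..., a_14; the period length is 14.
So sqrt(954) = [30; (1, 7, 1, 5, 3, 2, 6, 2, 3, 5, 1, 7, 1, 60)] with period length k = 14.
k is even, so the fundamental solution of x^2 - 954y^2 = 1 is (p_{k-1}, q_{k-1}) = (p_13, q_13); compute convergents through index 13.
Convergents (p_i = a_i*p_{i-1} + p_{i-2}, q_i = a_i*q_{i-1} + q_{i-2} with p_{-2}=0, p_{-1}=1, q_{-2}=1, q_{-1}=0):
  i=0: a_0=30, p_0 = 30*1 + 0 = 30, q_0 = 30*0 + 1 = 1.
  i=1: a_1=1, p_1 = 1*30 + 1 = 31, q_1 = 1*1 + 0 = 1.
  i=2: a_2=7, p_2 = 7*31 + 30 = 247, q_2 = 7*1 + 1 = 8.
  i=3: a_3=1, p_3 = 1*247 + 31 = 278, q_3 = 1*8 + 1 = 9.
  i=4: a_4=5, p_4 = 5*278 + 247 = 1637, q_4 = 5*9 + 8 = 53.
  i=5: a_5=3, p_5 = 3*1637 + 278 = 5189, q_5 = 3*53 + 9 = 168.
  i=6: a_6=2, p_6 = 2*5189 + 1637 = 12015, q_6 = 2*168 + 53 = 389.
  i=7: a_7=6, p_7 = 6*12015 + 5189 = 77279, q_7 = 6*389 + 168 = 2502.
  i=8: a_8=2, p_8 = 2*77279 + 12015 = 166573, q_8 = 2*2502 + 389 = 5393.
  i=9: a_9=3, p_9 = 3*166573 + 77279 = 576998, q_9 = 3*5393 + 2502 = 18681.
  i=10: a_10=5, p_10 = 5*576998 + 166573 = 3051563, q_10 = 5*18681 + 5393 = 98798.
  i=11: a_11=1, p_11 = 1*3051563 + 576998 = 3628561, q_11 = 1*98798 + 18681 = 117479.
  i=12: a_12=7, p_12 = 7*3628561 + 3051563 = 28451490, q_12 = 7*117479 + 98798 = 921151.
  i=13: a_13=1, p_13 = 1*28451490 + 3628561 = 32080051, q_13 = 1*921151 + 117479 = 1038630.
Check: 32080051^2 - 954*1038630^2 = 1029129672162601 - 1029129672162600 = 1, so (x, y) = (32080051, 1038630) solves the equation, and by the theorem it is the least positive solution.

(x, y) = (32080051, 1038630)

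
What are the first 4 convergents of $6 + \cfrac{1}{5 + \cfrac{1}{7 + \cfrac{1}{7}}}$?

6/1, 31/5, 223/36, 1592/257

Using the convergent recurrence p_i = a_i*p_{i-1} + p_{i-2}, q_i = a_i*q_{i-1} + q_{i-2} with p_{-2}=0, p_{-1}=1, q_{-2}=1, q_{-1}=0:
  i=0: a_0=6, p_0 = 6*1 + 0 = 6, q_0 = 6*0 + 1 = 1.
  i=1: a_1=5, p_1 = 5*6 + 1 = 31, q_1 = 5*1 + 0 = 5.
  i=2: a_2=7, p_2 = 7*31 + 6 = 223, q_2 = 7*5 + 1 = 36.
  i=3: a_3=7, p_3 = 7*223 + 31 = 1592, q_3 = 7*36 + 5 = 257.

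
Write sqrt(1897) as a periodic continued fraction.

[43; (1, 1, 4, 12, 4, 1, 1, 86)]

Write x_i = (sqrt(1897) + m_i)/d_i with (m_0, d_0) = (0, 1). a_0 = floor(sqrt(1897)) = 43, since 43^2 = 1849 <= 1897 < 1936 = 44^2.
Iterate m_{i+1} = d_i*a_i - m_i, d_{i+1} = (1897 - m_{i+1}^2)/d_i, a_{i+1} = floor((a_0 + m_{i+1})/d_{i+1}):
  m_1 = 1*43 - 0 = 43, d_1 = (1897 - 43^2)/1 = 48/1 = 48, a_1 = floor((43 + 43)/48) = 1.
  m_2 = 48*1 - 43 = 5, d_2 = (1897 - 5^2)/48 = 1872/48 = 39, a_2 = floor((43 + 5)/39) = 1.
  m_3 = 39*1 - 5 = 34, d_3 = (1897 - 34^2)/39 = 741/39 = 19, a_3 = floor((43 + 34)/19) = 4.
  m_4 = 19*4 - 34 = 42, d_4 = (1897 - 42^2)/19 = 133/19 = 7, a_4 = floor((43 + 42)/7) = 12.
  m_5 = 7*12 - 42 = 42, d_5 = (1897 - 42^2)/7 = 133/7 = 19, a_5 = floor((43 + 42)/19) = 4.
  m_6 = 19*4 - 42 = 34, d_6 = (1897 - 34^2)/19 = 741/19 = 39, a_6 = floor((43 + 34)/39) = 1.
  m_7 = 39*1 - 34 = 5, d_7 = (1897 - 5^2)/39 = 1872/39 = 48, a_7 = floor((43 + 5)/48) = 1.
  m_8 = 48*1 - 5 = 43, d_8 = (1897 - 43^2)/48 = 48/48 = 1, a_8 = floor((43 + 43)/1) = 86.
  m_9 = 1*86 - 43 = 43, d_9 = (1897 - 43^2)/1 = 48/1 = 48: (m_9, d_9) = (m_1, d_1) = (43, 48), so from here the quotients repeat a_1, ..., a_8; the period length is 8.
Hence the expansion of sqrt(1897) is a_0 = 43 followed by the repeating block 1, 1, 4, 12, 4, 1, 1, 86 (period 8).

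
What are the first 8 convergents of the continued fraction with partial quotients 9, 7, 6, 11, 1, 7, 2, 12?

9/1, 64/7, 393/43, 4387/480, 4780/523, 37847/4141, 80474/8805, 1003535/109801

Using the convergent recurrence p_i = a_i*p_{i-1} + p_{i-2}, q_i = a_i*q_{i-1} + q_{i-2} with p_{-2}=0, p_{-1}=1, q_{-2}=1, q_{-1}=0:
  i=0: a_0=9, p_0 = 9*1 + 0 = 9, q_0 = 9*0 + 1 = 1.
  i=1: a_1=7, p_1 = 7*9 + 1 = 64, q_1 = 7*1 + 0 = 7.
  i=2: a_2=6, p_2 = 6*64 + 9 = 393, q_2 = 6*7 + 1 = 43.
  i=3: a_3=11, p_3 = 11*393 + 64 = 4387, q_3 = 11*43 + 7 = 480.
  i=4: a_4=1, p_4 = 1*4387 + 393 = 4780, q_4 = 1*480 + 43 = 523.
  i=5: a_5=7, p_5 = 7*4780 + 4387 = 37847, q_5 = 7*523 + 480 = 4141.
  i=6: a_6=2, p_6 = 2*37847 + 4780 = 80474, q_6 = 2*4141 + 523 = 8805.
  i=7: a_7=12, p_7 = 12*80474 + 37847 = 1003535, q_7 = 12*8805 + 4141 = 109801.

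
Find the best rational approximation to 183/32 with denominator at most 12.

Expand x = 183/32 as a continued fraction with the Euclidean algorithm:
  183 = 5*32 + 23, so a_0 = 5.
  32 = 1*23 + 9, so a_1 = 1.
  23 = 2*9 + 5, so a_2 = 2.
  9 = 1*5 + 4, so a_3 = 1.
  5 = 1*4 + 1, so a_4 = 1.
  4 = 4*1 + 0, so a_5 = 4.
so x = [5; 1, 2, 1, 1, 4].
Convergents (p_i = a_i*p_{i-1} + p_{i-2}, q_i = a_i*q_{i-1} + q_{i-2} with p_{-2}=0, p_{-1}=1, q_{-2}=1, q_{-1}=0), until the denominator exceeds 12:
  i=0: a_0=5, p_0 = 5*1 + 0 = 5, q_0 = 5*0 + 1 = 1.
  i=1: a_1=1, p_1 = 1*5 + 1 = 6, q_1 = 1*1 + 0 = 1.
  i=2: a_2=2, p_2 = 2*6 + 5 = 17, q_2 = 2*1 + 1 = 3.
  i=3: a_3=1, p_3 = 1*17 + 6 = 23, q_3 = 1*3 + 1 = 4.
  i=4: a_4=1, p_4 = 1*23 + 17 = 40, q_4 = 1*4 + 3 = 7.
  i=5: a_5=4, p_5 = 4*40 + 23 = 183, q_5 = 4*7 + 4 = 32.
q_5 = 32 > 12, so the last convergent with denominator <= 12 is p_4/q_4 = 40/7.
The closest fraction with denominator <= 12 is either p_4/q_4 or the intermediate fraction (k*p_4 + p_3)/(k*q_4 + q_3) with the largest k >= 1 whose denominator stays <= 12; these approach x as k grows, and every other convergent or intermediate fraction in range is farther away.
Largest k: floor((12 - q_3)/q_4) = floor((12 - 4)/7) = 1.
That gives (1*40 + 23)/(1*7 + 4) = 63/11.
Compare the errors: |x - 40/7| = |183*7 - 40*32|/(32*7) = 1/224, and |x - 63/11| = |183*11 - 63*32|/(32*11) = 3/352.
Cross-multiplying, 1*352 = 352 < 672 = 3*224, so 1/224 is smaller: the convergent 40/7 is closer to x than 63/11.

40/7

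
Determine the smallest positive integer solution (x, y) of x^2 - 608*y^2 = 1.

First expand sqrt(608) as a continued fraction. With x_i = (sqrt(608) + m_i)/d_i and (m_0, d_0) = (0, 1): a_0 = floor(sqrt(608)) = 24, since 24^2 = 576 <= 608 < 625 = 25^2.
Iterate m_{i+1} = d_i*a_i - m_i, d_{i+1} = (608 - m_{i+1}^2)/d_i, a_{i+1} = floor((a_0 + m_{i+1})/d_{i+1}):
  m_1 = 1*24 - 0 = 24, d_1 = (608 - 24^2)/1 = 32/1 = 32, a_1 = floor((24 + 24)/32) = 1.
  m_2 = 32*1 - 24 = 8, d_2 = (608 - 8^2)/32 = 544/32 = 17, a_2 = floor((24 + 8)/17) = 1.
  m_3 = 17*1 - 8 = 9, d_3 = (608 - 9^2)/17 = 527/17 = 31, a_3 = floor((24 + 9)/31) = 1.
  m_4 = 31*1 - 9 = 22, d_4 = (608 - 22^2)/31 = 124/31 = 4, a_4 = floor((24 + 22)/4) = 11.
  m_5 = 4*11 - 22 = 22, d_5 = (608 - 22^2)/4 = 124/4 = 31, a_5 = floor((24 + 22)/31) = 1.
  m_6 = 31*1 - 22 = 9, d_6 = (608 - 9^2)/31 = 527/31 = 17, a_6 = floor((24 + 9)/17) = 1.
  m_7 = 17*1 - 9 = 8, d_7 = (608 - 8^2)/17 = 544/17 = 32, a_7 = floor((24 + 8)/32) = 1.
  m_8 = 32*1 - 8 = 24, d_8 = (608 - 24^2)/32 = 32/32 = 1, a_8 = floor((24 + 24)/1) = 48.
  m_9 = 1*48 - 24 = 24, d_9 = (608 - 24^2)/1 = 32/1 = 32: (m_9, d_9) = (m_1, d_1) = (24, 32), so from here the quotients repeat a_1, ..., a_8; the period length is 8.
So sqrt(608) = [24; (1, 1, 1, 11, 1, 1, 1, 48)] with period length k = 8.
k is even, so the fundamental solution of x^2 - 608y^2 = 1 is (p_{k-1}, q_{k-1}) = (p_7, q_7); compute convergents through index 7.
Convergents (p_i = a_i*p_{i-1} + p_{i-2}, q_i = a_i*q_{i-1} + q_{i-2} with p_{-2}=0, p_{-1}=1, q_{-2}=1, q_{-1}=0):
  i=0: a_0=24, p_0 = 24*1 + 0 = 24, q_0 = 24*0 + 1 = 1.
  i=1: a_1=1, p_1 = 1*24 + 1 = 25, q_1 = 1*1 + 0 = 1.
  i=2: a_2=1, p_2 = 1*25 + 24 = 49, q_2 = 1*1 + 1 = 2.
  i=3: a_3=1, p_3 = 1*49 + 25 = 74, q_3 = 1*2 + 1 = 3.
  i=4: a_4=11, p_4 = 11*74 + 49 = 863, q_4 = 11*3 + 2 = 35.
  i=5: a_5=1, p_5 = 1*863 + 74 = 937, q_5 = 1*35 + 3 = 38.
  i=6: a_6=1, p_6 = 1*937 + 863 = 1800, q_6 = 1*38 + 35 = 73.
  i=7: a_7=1, p_7 = 1*1800 + 937 = 2737, q_7 = 1*73 + 38 = 111.
Check: 2737^2 - 608*111^2 = 7491169 - 7491168 = 1, so (x, y) = (2737, 111) solves the equation, and by the theorem it is the least positive solution.

(x, y) = (2737, 111)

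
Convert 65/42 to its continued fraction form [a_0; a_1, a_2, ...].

Run the Euclidean algorithm on 65 and 42; the successive quotients are the partial quotients a_0, a_1, ... (each step inverts the fractional part left over by the previous one):
  65 = 1*42 + 23, so a_0 = 1.
  42 = 1*23 + 19, so a_1 = 1.
  23 = 1*19 + 4, so a_2 = 1.
  19 = 4*4 + 3, so a_3 = 4.
  4 = 1*3 + 1, so a_4 = 1.
  3 = 3*1 + 0, so a_5 = 3.
The remainder reaches 0 after 6 divisions, so the expansion has 6 partial quotients, read off in order.

[1; 1, 1, 4, 1, 3]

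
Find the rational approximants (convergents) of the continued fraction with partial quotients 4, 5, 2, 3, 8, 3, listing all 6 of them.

Using the convergent recurrence p_i = a_i*p_{i-1} + p_{i-2}, q_i = a_i*q_{i-1} + q_{i-2} with p_{-2}=0, p_{-1}=1, q_{-2}=1, q_{-1}=0:
  i=0: a_0=4, p_0 = 4*1 + 0 = 4, q_0 = 4*0 + 1 = 1.
  i=1: a_1=5, p_1 = 5*4 + 1 = 21, q_1 = 5*1 + 0 = 5.
  i=2: a_2=2, p_2 = 2*21 + 4 = 46, q_2 = 2*5 + 1 = 11.
  i=3: a_3=3, p_3 = 3*46 + 21 = 159, q_3 = 3*11 + 5 = 38.
  i=4: a_4=8, p_4 = 8*159 + 46 = 1318, q_4 = 8*38 + 11 = 315.
  i=5: a_5=3, p_5 = 3*1318 + 159 = 4113, q_5 = 3*315 + 38 = 983.

4/1, 21/5, 46/11, 159/38, 1318/315, 4113/983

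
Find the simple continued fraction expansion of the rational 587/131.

Run the Euclidean algorithm on 587 and 131; the successive quotients are the partial quotients a_0, a_1, ... (each step inverts the fractional part left over by the previous one):
  587 = 4*131 + 63, so a_0 = 4.
  131 = 2*63 + 5, so a_1 = 2.
  63 = 12*5 + 3, so a_2 = 12.
  5 = 1*3 + 2, so a_3 = 1.
  3 = 1*2 + 1, so a_4 = 1.
  2 = 2*1 + 0, so a_5 = 2.
The remainder reaches 0 after 6 divisions, so the expansion has 6 partial quotients, read off in order.

[4; 2, 12, 1, 1, 2]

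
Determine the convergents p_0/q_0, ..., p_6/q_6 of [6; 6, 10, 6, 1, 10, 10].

Using the convergent recurrence p_i = a_i*p_{i-1} + p_{i-2}, q_i = a_i*q_{i-1} + q_{i-2} with p_{-2}=0, p_{-1}=1, q_{-2}=1, q_{-1}=0:
  i=0: a_0=6, p_0 = 6*1 + 0 = 6, q_0 = 6*0 + 1 = 1.
  i=1: a_1=6, p_1 = 6*6 + 1 = 37, q_1 = 6*1 + 0 = 6.
  i=2: a_2=10, p_2 = 10*37 + 6 = 376, q_2 = 10*6 + 1 = 61.
  i=3: a_3=6, p_3 = 6*376 + 37 = 2293, q_3 = 6*61 + 6 = 372.
  i=4: a_4=1, p_4 = 1*2293 + 376 = 2669, q_4 = 1*372 + 61 = 433.
  i=5: a_5=10, p_5 = 10*2669 + 2293 = 28983, q_5 = 10*433 + 372 = 4702.
  i=6: a_6=10, p_6 = 10*28983 + 2669 = 292499, q_6 = 10*4702 + 433 = 47453.

6/1, 37/6, 376/61, 2293/372, 2669/433, 28983/4702, 292499/47453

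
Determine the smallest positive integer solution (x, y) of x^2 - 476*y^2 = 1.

(x, y) = (28799, 1320)

First expand sqrt(476) as a continued fraction. With x_i = (sqrt(476) + m_i)/d_i and (m_0, d_0) = (0, 1): a_0 = floor(sqrt(476)) = 21, since 21^2 = 441 <= 476 < 484 = 22^2.
Iterate m_{i+1} = d_i*a_i - m_i, d_{i+1} = (476 - m_{i+1}^2)/d_i, a_{i+1} = floor((a_0 + m_{i+1})/d_{i+1}):
  m_1 = 1*21 - 0 = 21, d_1 = (476 - 21^2)/1 = 35/1 = 35, a_1 = floor((21 + 21)/35) = 1.
  m_2 = 35*1 - 21 = 14, d_2 = (476 - 14^2)/35 = 280/35 = 8, a_2 = floor((21 + 14)/8) = 4.
  m_3 = 8*4 - 14 = 18, d_3 = (476 - 18^2)/8 = 152/8 = 19, a_3 = floor((21 + 18)/19) = 2.
  m_4 = 19*2 - 18 = 20, d_4 = (476 - 20^2)/19 = 76/19 = 4, a_4 = floor((21 + 20)/4) = 10.
  m_5 = 4*10 - 20 = 20, d_5 = (476 - 20^2)/4 = 76/4 = 19, a_5 = floor((21 + 20)/19) = 2.
  m_6 = 19*2 - 20 = 18, d_6 = (476 - 18^2)/19 = 152/19 = 8, a_6 = floor((21 + 18)/8) = 4.
  m_7 = 8*4 - 18 = 14, d_7 = (476 - 14^2)/8 = 280/8 = 35, a_7 = floor((21 + 14)/35) = 1.
  m_8 = 35*1 - 14 = 21, d_8 = (476 - 21^2)/35 = 35/35 = 1, a_8 = floor((21 + 21)/1) = 42.
  m_9 = 1*42 - 21 = 21, d_9 = (476 - 21^2)/1 = 35/1 = 35: (m_9, d_9) = (m_1, d_1) = (21, 35), so from here the quotients repeat a_1, ..., a_8; the period length is 8.
So sqrt(476) = [21; (1, 4, 2, 10, 2, 4, 1, 42)] with period length k = 8.
k is even, so the fundamental solution of x^2 - 476y^2 = 1 is (p_{k-1}, q_{k-1}) = (p_7, q_7); compute convergents through index 7.
Convergents (p_i = a_i*p_{i-1} + p_{i-2}, q_i = a_i*q_{i-1} + q_{i-2} with p_{-2}=0, p_{-1}=1, q_{-2}=1, q_{-1}=0):
  i=0: a_0=21, p_0 = 21*1 + 0 = 21, q_0 = 21*0 + 1 = 1.
  i=1: a_1=1, p_1 = 1*21 + 1 = 22, q_1 = 1*1 + 0 = 1.
  i=2: a_2=4, p_2 = 4*22 + 21 = 109, q_2 = 4*1 + 1 = 5.
  i=3: a_3=2, p_3 = 2*109 + 22 = 240, q_3 = 2*5 + 1 = 11.
  i=4: a_4=10, p_4 = 10*240 + 109 = 2509, q_4 = 10*11 + 5 = 115.
  i=5: a_5=2, p_5 = 2*2509 + 240 = 5258, q_5 = 2*115 + 11 = 241.
  i=6: a_6=4, p_6 = 4*5258 + 2509 = 23541, q_6 = 4*241 + 115 = 1079.
  i=7: a_7=1, p_7 = 1*23541 + 5258 = 28799, q_7 = 1*1079 + 241 = 1320.
Check: 28799^2 - 476*1320^2 = 829382401 - 829382400 = 1, so (x, y) = (28799, 1320) solves the equation, and by the theorem it is the least positive solution.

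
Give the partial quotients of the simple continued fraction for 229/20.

Run the Euclidean algorithm on 229 and 20; the successive quotients are the partial quotients a_0, a_1, ... (each step inverts the fractional part left over by the previous one):
  229 = 11*20 + 9, so a_0 = 11.
  20 = 2*9 + 2, so a_1 = 2.
  9 = 4*2 + 1, so a_2 = 4.
  2 = 2*1 + 0, so a_3 = 2.
The remainder reaches 0 after 4 divisions, so the expansion has 4 partial quotients, read off in order.

[11; 2, 4, 2]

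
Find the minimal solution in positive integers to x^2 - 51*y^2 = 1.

First expand sqrt(51) as a continued fraction. With x_i = (sqrt(51) + m_i)/d_i and (m_0, d_0) = (0, 1): a_0 = floor(sqrt(51)) = 7, since 7^2 = 49 <= 51 < 64 = 8^2.
Iterate m_{i+1} = d_i*a_i - m_i, d_{i+1} = (51 - m_{i+1}^2)/d_i, a_{i+1} = floor((a_0 + m_{i+1})/d_{i+1}):
  m_1 = 1*7 - 0 = 7, d_1 = (51 - 7^2)/1 = 2/1 = 2, a_1 = floor((7 + 7)/2) = 7.
  m_2 = 2*7 - 7 = 7, d_2 = (51 - 7^2)/2 = 2/2 = 1, a_2 = floor((7 + 7)/1) = 14.
  m_3 = 1*14 - 7 = 7, d_3 = (51 - 7^2)/1 = 2/1 = 2: (m_3, d_3) = (m_1, d_1) = (7, 2), so from here the quotients repeat a_1, a_2; the period length is 2.
So sqrt(51) = [7; (7, 14)] with period length k = 2.
k is even, so the fundamental solution of x^2 - 51y^2 = 1 is (p_{k-1}, q_{k-1}) = (p_1, q_1); compute convergents through index 1.
Convergents (p_i = a_i*p_{i-1} + p_{i-2}, q_i = a_i*q_{i-1} + q_{i-2} with p_{-2}=0, p_{-1}=1, q_{-2}=1, q_{-1}=0):
  i=0: a_0=7, p_0 = 7*1 + 0 = 7, q_0 = 7*0 + 1 = 1.
  i=1: a_1=7, p_1 = 7*7 + 1 = 50, q_1 = 7*1 + 0 = 7.
Check: 50^2 - 51*7^2 = 2500 - 2499 = 1, so (x, y) = (50, 7) solves the equation, and by the theorem it is the least positive solution.

(x, y) = (50, 7)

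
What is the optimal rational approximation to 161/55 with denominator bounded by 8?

23/8

Expand x = 161/55 as a continued fraction with the Euclidean algorithm:
  161 = 2*55 + 51, so a_0 = 2.
  55 = 1*51 + 4, so a_1 = 1.
  51 = 12*4 + 3, so a_2 = 12.
  4 = 1*3 + 1, so a_3 = 1.
  3 = 3*1 + 0, so a_4 = 3.
so x = [2; 1, 12, 1, 3].
Convergents (p_i = a_i*p_{i-1} + p_{i-2}, q_i = a_i*q_{i-1} + q_{i-2} with p_{-2}=0, p_{-1}=1, q_{-2}=1, q_{-1}=0), until the denominator exceeds 8:
  i=0: a_0=2, p_0 = 2*1 + 0 = 2, q_0 = 2*0 + 1 = 1.
  i=1: a_1=1, p_1 = 1*2 + 1 = 3, q_1 = 1*1 + 0 = 1.
  i=2: a_2=12, p_2 = 12*3 + 2 = 38, q_2 = 12*1 + 1 = 13.
q_2 = 13 > 8, so the last convergent with denominator <= 8 is p_1/q_1 = 3/1.
The closest fraction with denominator <= 8 is either p_1/q_1 or the intermediate fraction (k*p_1 + p_0)/(k*q_1 + q_0) with the largest k >= 1 whose denominator stays <= 8; these approach x as k grows, and every other convergent or intermediate fraction in range is farther away.
Largest k: floor((8 - q_0)/q_1) = floor((8 - 1)/1) = 7.
That gives (7*3 + 2)/(7*1 + 1) = 23/8.
Compare the errors: |x - 3/1| = |161*1 - 3*55|/(55*1) = 4/55, and |x - 23/8| = |161*8 - 23*55|/(55*8) = 23/440.
Cross-multiplying, 23*55 = 1265 < 1760 = 4*440, so 23/440 is smaller: the intermediate fraction 23/8 is closer to x than 3/1.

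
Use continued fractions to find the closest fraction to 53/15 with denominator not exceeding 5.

Expand x = 53/15 as a continued fraction with the Euclidean algorithm:
  53 = 3*15 + 8, so a_0 = 3.
  15 = 1*8 + 7, so a_1 = 1.
  8 = 1*7 + 1, so a_2 = 1.
  7 = 7*1 + 0, so a_3 = 7.
so x = [3; 1, 1, 7].
Convergents (p_i = a_i*p_{i-1} + p_{i-2}, q_i = a_i*q_{i-1} + q_{i-2} with p_{-2}=0, p_{-1}=1, q_{-2}=1, q_{-1}=0), until the denominator exceeds 5:
  i=0: a_0=3, p_0 = 3*1 + 0 = 3, q_0 = 3*0 + 1 = 1.
  i=1: a_1=1, p_1 = 1*3 + 1 = 4, q_1 = 1*1 + 0 = 1.
  i=2: a_2=1, p_2 = 1*4 + 3 = 7, q_2 = 1*1 + 1 = 2.
  i=3: a_3=7, p_3 = 7*7 + 4 = 53, q_3 = 7*2 + 1 = 15.
q_3 = 15 > 5, so the last convergent with denominator <= 5 is p_2/q_2 = 7/2.
The closest fraction with denominator <= 5 is either p_2/q_2 or the intermediate fraction (k*p_2 + p_1)/(k*q_2 + q_1) with the largest k >= 1 whose denominator stays <= 5; these approach x as k grows, and every other convergent or intermediate fraction in range is farther away.
Largest k: floor((5 - q_1)/q_2) = floor((5 - 1)/2) = 2.
That gives (2*7 + 4)/(2*2 + 1) = 18/5.
Compare the errors: |x - 7/2| = |53*2 - 7*15|/(15*2) = 1/30, and |x - 18/5| = |53*5 - 18*15|/(15*5) = 5/75.
Cross-multiplying, 1*75 = 75 < 150 = 5*30, so 1/30 is smaller: the convergent 7/2 is closer to x than 18/5.

7/2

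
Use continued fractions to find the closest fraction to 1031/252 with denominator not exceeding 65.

45/11

Expand x = 1031/252 as a continued fraction with the Euclidean algorithm:
  1031 = 4*252 + 23, so a_0 = 4.
  252 = 10*23 + 22, so a_1 = 10.
  23 = 1*22 + 1, so a_2 = 1.
  22 = 22*1 + 0, so a_3 = 22.
so x = [4; 10, 1, 22].
Convergents (p_i = a_i*p_{i-1} + p_{i-2}, q_i = a_i*q_{i-1} + q_{i-2} with p_{-2}=0, p_{-1}=1, q_{-2}=1, q_{-1}=0), until the denominator exceeds 65:
  i=0: a_0=4, p_0 = 4*1 + 0 = 4, q_0 = 4*0 + 1 = 1.
  i=1: a_1=10, p_1 = 10*4 + 1 = 41, q_1 = 10*1 + 0 = 10.
  i=2: a_2=1, p_2 = 1*41 + 4 = 45, q_2 = 1*10 + 1 = 11.
  i=3: a_3=22, p_3 = 22*45 + 41 = 1031, q_3 = 22*11 + 10 = 252.
q_3 = 252 > 65, so the last convergent with denominator <= 65 is p_2/q_2 = 45/11.
The closest fraction with denominator <= 65 is either p_2/q_2 or the intermediate fraction (k*p_2 + p_1)/(k*q_2 + q_1) with the largest k >= 1 whose denominator stays <= 65; these approach x as k grows, and every other convergent or intermediate fraction in range is farther away.
Largest k: floor((65 - q_1)/q_2) = floor((65 - 10)/11) = 5.
That gives (5*45 + 41)/(5*11 + 10) = 266/65.
Compare the errors: |x - 45/11| = |1031*11 - 45*252|/(252*11) = 1/2772, and |x - 266/65| = |1031*65 - 266*252|/(252*65) = 17/16380.
Cross-multiplying, 1*16380 = 16380 < 47124 = 17*2772, so 1/2772 is smaller: the convergent 45/11 is closer to x than 266/65.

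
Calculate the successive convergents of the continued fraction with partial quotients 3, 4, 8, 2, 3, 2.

3/1, 13/4, 107/33, 227/70, 788/243, 1803/556

Using the convergent recurrence p_i = a_i*p_{i-1} + p_{i-2}, q_i = a_i*q_{i-1} + q_{i-2} with p_{-2}=0, p_{-1}=1, q_{-2}=1, q_{-1}=0:
  i=0: a_0=3, p_0 = 3*1 + 0 = 3, q_0 = 3*0 + 1 = 1.
  i=1: a_1=4, p_1 = 4*3 + 1 = 13, q_1 = 4*1 + 0 = 4.
  i=2: a_2=8, p_2 = 8*13 + 3 = 107, q_2 = 8*4 + 1 = 33.
  i=3: a_3=2, p_3 = 2*107 + 13 = 227, q_3 = 2*33 + 4 = 70.
  i=4: a_4=3, p_4 = 3*227 + 107 = 788, q_4 = 3*70 + 33 = 243.
  i=5: a_5=2, p_5 = 2*788 + 227 = 1803, q_5 = 2*243 + 70 = 556.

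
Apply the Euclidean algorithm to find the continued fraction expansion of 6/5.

[1; 5]

Run the Euclidean algorithm on 6 and 5; the successive quotients are the partial quotients a_0, a_1, ... (each step inverts the fractional part left over by the previous one):
  6 = 1*5 + 1, so a_0 = 1.
  5 = 5*1 + 0, so a_1 = 5.
The remainder reaches 0 after 2 divisions, so the expansion has 2 partial quotients, read off in order.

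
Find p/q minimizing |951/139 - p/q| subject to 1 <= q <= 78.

130/19

Expand x = 951/139 as a continued fraction with the Euclidean algorithm:
  951 = 6*139 + 117, so a_0 = 6.
  139 = 1*117 + 22, so a_1 = 1.
  117 = 5*22 + 7, so a_2 = 5.
  22 = 3*7 + 1, so a_3 = 3.
  7 = 7*1 + 0, so a_4 = 7.
so x = [6; 1, 5, 3, 7].
Convergents (p_i = a_i*p_{i-1} + p_{i-2}, q_i = a_i*q_{i-1} + q_{i-2} with p_{-2}=0, p_{-1}=1, q_{-2}=1, q_{-1}=0), until the denominator exceeds 78:
  i=0: a_0=6, p_0 = 6*1 + 0 = 6, q_0 = 6*0 + 1 = 1.
  i=1: a_1=1, p_1 = 1*6 + 1 = 7, q_1 = 1*1 + 0 = 1.
  i=2: a_2=5, p_2 = 5*7 + 6 = 41, q_2 = 5*1 + 1 = 6.
  i=3: a_3=3, p_3 = 3*41 + 7 = 130, q_3 = 3*6 + 1 = 19.
  i=4: a_4=7, p_4 = 7*130 + 41 = 951, q_4 = 7*19 + 6 = 139.
q_4 = 139 > 78, so the last convergent with denominator <= 78 is p_3/q_3 = 130/19.
The closest fraction with denominator <= 78 is either p_3/q_3 or the intermediate fraction (k*p_3 + p_2)/(k*q_3 + q_2) with the largest k >= 1 whose denominator stays <= 78; these approach x as k grows, and every other convergent or intermediate fraction in range is farther away.
Largest k: floor((78 - q_2)/q_3) = floor((78 - 6)/19) = 3.
That gives (3*130 + 41)/(3*19 + 6) = 431/63.
Compare the errors: |x - 130/19| = |951*19 - 130*139|/(139*19) = 1/2641, and |x - 431/63| = |951*63 - 431*139|/(139*63) = 4/8757.
Cross-multiplying, 1*8757 = 8757 < 10564 = 4*2641, so 1/2641 is smaller: the convergent 130/19 is closer to x than 431/63.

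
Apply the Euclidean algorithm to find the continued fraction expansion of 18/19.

[0; 1, 18]

Run the Euclidean algorithm on 18 and 19; the successive quotients are the partial quotients a_0, a_1, ... (each step inverts the fractional part left over by the previous one):
  18 = 0*19 + 18, so a_0 = 0.
  19 = 1*18 + 1, so a_1 = 1.
  18 = 18*1 + 0, so a_2 = 18.
The remainder reaches 0 after 3 divisions, so the expansion has 3 partial quotients, read off in order.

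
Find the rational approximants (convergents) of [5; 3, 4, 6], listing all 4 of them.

5/1, 16/3, 69/13, 430/81

Using the convergent recurrence p_i = a_i*p_{i-1} + p_{i-2}, q_i = a_i*q_{i-1} + q_{i-2} with p_{-2}=0, p_{-1}=1, q_{-2}=1, q_{-1}=0:
  i=0: a_0=5, p_0 = 5*1 + 0 = 5, q_0 = 5*0 + 1 = 1.
  i=1: a_1=3, p_1 = 3*5 + 1 = 16, q_1 = 3*1 + 0 = 3.
  i=2: a_2=4, p_2 = 4*16 + 5 = 69, q_2 = 4*3 + 1 = 13.
  i=3: a_3=6, p_3 = 6*69 + 16 = 430, q_3 = 6*13 + 3 = 81.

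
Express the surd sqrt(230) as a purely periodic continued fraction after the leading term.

[15; (6, 30)]

Write x_i = (sqrt(230) + m_i)/d_i with (m_0, d_0) = (0, 1). a_0 = floor(sqrt(230)) = 15, since 15^2 = 225 <= 230 < 256 = 16^2.
Iterate m_{i+1} = d_i*a_i - m_i, d_{i+1} = (230 - m_{i+1}^2)/d_i, a_{i+1} = floor((a_0 + m_{i+1})/d_{i+1}):
  m_1 = 1*15 - 0 = 15, d_1 = (230 - 15^2)/1 = 5/1 = 5, a_1 = floor((15 + 15)/5) = 6.
  m_2 = 5*6 - 15 = 15, d_2 = (230 - 15^2)/5 = 5/5 = 1, a_2 = floor((15 + 15)/1) = 30.
  m_3 = 1*30 - 15 = 15, d_3 = (230 - 15^2)/1 = 5/1 = 5: (m_3, d_3) = (m_1, d_1) = (15, 5), so from here the quotients repeat a_1, a_2; the period length is 2.
Hence the expansion of sqrt(230) is a_0 = 15 followed by the repeating block 6, 30 (period 2).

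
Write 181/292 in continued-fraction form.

[0; 1, 1, 1, 1, 1, 2, 2, 2, 2]

Run the Euclidean algorithm on 181 and 292; the successive quotients are the partial quotients a_0, a_1, ... (each step inverts the fractional part left over by the previous one):
  181 = 0*292 + 181, so a_0 = 0.
  292 = 1*181 + 111, so a_1 = 1.
  181 = 1*111 + 70, so a_2 = 1.
  111 = 1*70 + 41, so a_3 = 1.
  70 = 1*41 + 29, so a_4 = 1.
  41 = 1*29 + 12, so a_5 = 1.
  29 = 2*12 + 5, so a_6 = 2.
  12 = 2*5 + 2, so a_7 = 2.
  5 = 2*2 + 1, so a_8 = 2.
  2 = 2*1 + 0, so a_9 = 2.
The remainder reaches 0 after 10 divisions, so the expansion has 10 partial quotients, read off in order.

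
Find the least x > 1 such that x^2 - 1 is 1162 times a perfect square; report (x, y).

First expand sqrt(1162) as a continued fraction. With x_i = (sqrt(1162) + m_i)/d_i and (m_0, d_0) = (0, 1): a_0 = floor(sqrt(1162)) = 34, since 34^2 = 1156 <= 1162 < 1225 = 35^2.
Iterate m_{i+1} = d_i*a_i - m_i, d_{i+1} = (1162 - m_{i+1}^2)/d_i, a_{i+1} = floor((a_0 + m_{i+1})/d_{i+1}):
  m_1 = 1*34 - 0 = 34, d_1 = (1162 - 34^2)/1 = 6/1 = 6, a_1 = floor((34 + 34)/6) = 11.
  m_2 = 6*11 - 34 = 32, d_2 = (1162 - 32^2)/6 = 138/6 = 23, a_2 = floor((34 + 32)/23) = 2.
  m_3 = 23*2 - 32 = 14, d_3 = (1162 - 14^2)/23 = 966/23 = 42, a_3 = floor((34 + 14)/42) = 1.
  m_4 = 42*1 - 14 = 28, d_4 = (1162 - 28^2)/42 = 378/42 = 9, a_4 = floor((34 + 28)/9) = 6.
  m_5 = 9*6 - 28 = 26, d_5 = (1162 - 26^2)/9 = 486/9 = 54, a_5 = floor((34 + 26)/54) = 1.
  m_6 = 54*1 - 26 = 28, d_6 = (1162 - 28^2)/54 = 378/54 = 7, a_6 = floor((34 + 28)/7) = 8.
  m_7 = 7*8 - 28 = 28, d_7 = (1162 - 28^2)/7 = 378/7 = 54, a_7 = floor((34 + 28)/54) = 1.
  m_8 = 54*1 - 28 = 26, d_8 = (1162 - 26^2)/54 = 486/54 = 9, a_8 = floor((34 + 26)/9) = 6.
  m_9 = 9*6 - 26 = 28, d_9 = (1162 - 28^2)/9 = 378/9 = 42, a_9 = floor((34 + 28)/42) = 1.
  m_10 = 42*1 - 28 = 14, d_10 = (1162 - 14^2)/42 = 966/42 = 23, a_10 = floor((34 + 14)/23) = 2.
  m_11 = 23*2 - 14 = 32, d_11 = (1162 - 32^2)/23 = 138/23 = 6, a_11 = floor((34 + 32)/6) = 11.
  m_12 = 6*11 - 32 = 34, d_12 = (1162 - 34^2)/6 = 6/6 = 1, a_12 = floor((34 + 34)/1) = 68.
  m_13 = 1*68 - 34 = 34, d_13 = (1162 - 34^2)/1 = 6/1 = 6: (m_13, d_13) = (m_1, d_1) = (34, 6), so from here the quotients repeat a_1, ..., a_12; the period length is 12.
So sqrt(1162) = [34; (11, 2, 1, 6, 1, 8, 1, 6, 1, 2, 11, 68)] with period length k = 12.
k is even, so the fundamental solution of x^2 - 1162y^2 = 1 is (p_{k-1}, q_{k-1}) = (p_11, q_11); compute convergents through index 11.
Convergents (p_i = a_i*p_{i-1} + p_{i-2}, q_i = a_i*q_{i-1} + q_{i-2} with p_{-2}=0, p_{-1}=1, q_{-2}=1, q_{-1}=0):
  i=0: a_0=34, p_0 = 34*1 + 0 = 34, q_0 = 34*0 + 1 = 1.
  i=1: a_1=11, p_1 = 11*34 + 1 = 375, q_1 = 11*1 + 0 = 11.
  i=2: a_2=2, p_2 = 2*375 + 34 = 784, q_2 = 2*11 + 1 = 23.
  i=3: a_3=1, p_3 = 1*784 + 375 = 1159, q_3 = 1*23 + 11 = 34.
  i=4: a_4=6, p_4 = 6*1159 + 784 = 7738, q_4 = 6*34 + 23 = 227.
  i=5: a_5=1, p_5 = 1*7738 + 1159 = 8897, q_5 = 1*227 + 34 = 261.
  i=6: a_6=8, p_6 = 8*8897 + 7738 = 78914, q_6 = 8*261 + 227 = 2315.
  i=7: a_7=1, p_7 = 1*78914 + 8897 = 87811, q_7 = 1*2315 + 261 = 2576.
  i=8: a_8=6, p_8 = 6*87811 + 78914 = 605780, q_8 = 6*2576 + 2315 = 17771.
  i=9: a_9=1, p_9 = 1*605780 + 87811 = 693591, q_9 = 1*17771 + 2576 = 20347.
  i=10: a_10=2, p_10 = 2*693591 + 605780 = 1992962, q_10 = 2*20347 + 17771 = 58465.
  i=11: a_11=11, p_11 = 11*1992962 + 693591 = 22616173, q_11 = 11*58465 + 20347 = 663462.
Check: 22616173^2 - 1162*663462^2 = 511491281165929 - 511491281165928 = 1, so (x, y) = (22616173, 663462) solves the equation, and by the theorem it is the least positive solution.

(x, y) = (22616173, 663462)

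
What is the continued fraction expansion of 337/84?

Run the Euclidean algorithm on 337 and 84; the successive quotients are the partial quotients a_0, a_1, ... (each step inverts the fractional part left over by the previous one):
  337 = 4*84 + 1, so a_0 = 4.
  84 = 84*1 + 0, so a_1 = 84.
The remainder reaches 0 after 2 divisions, so the expansion has 2 partial quotients, read off in order.

[4; 84]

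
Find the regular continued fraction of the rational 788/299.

Run the Euclidean algorithm on 788 and 299; the successive quotients are the partial quotients a_0, a_1, ... (each step inverts the fractional part left over by the previous one):
  788 = 2*299 + 190, so a_0 = 2.
  299 = 1*190 + 109, so a_1 = 1.
  190 = 1*109 + 81, so a_2 = 1.
  109 = 1*81 + 28, so a_3 = 1.
  81 = 2*28 + 25, so a_4 = 2.
  28 = 1*25 + 3, so a_5 = 1.
  25 = 8*3 + 1, so a_6 = 8.
  3 = 3*1 + 0, so a_7 = 3.
The remainder reaches 0 after 8 divisions, so the expansion has 8 partial quotients, read off in order.

[2; 1, 1, 1, 2, 1, 8, 3]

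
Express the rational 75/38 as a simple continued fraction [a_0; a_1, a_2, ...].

Run the Euclidean algorithm on 75 and 38; the successive quotients are the partial quotients a_0, a_1, ... (each step inverts the fractional part left over by the previous one):
  75 = 1*38 + 37, so a_0 = 1.
  38 = 1*37 + 1, so a_1 = 1.
  37 = 37*1 + 0, so a_2 = 37.
The remainder reaches 0 after 3 divisions, so the expansion has 3 partial quotients, read off in order.

[1; 1, 37]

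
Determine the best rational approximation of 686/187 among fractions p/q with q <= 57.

Expand x = 686/187 as a continued fraction with the Euclidean algorithm:
  686 = 3*187 + 125, so a_0 = 3.
  187 = 1*125 + 62, so a_1 = 1.
  125 = 2*62 + 1, so a_2 = 2.
  62 = 62*1 + 0, so a_3 = 62.
so x = [3; 1, 2, 62].
Convergents (p_i = a_i*p_{i-1} + p_{i-2}, q_i = a_i*q_{i-1} + q_{i-2} with p_{-2}=0, p_{-1}=1, q_{-2}=1, q_{-1}=0), until the denominator exceeds 57:
  i=0: a_0=3, p_0 = 3*1 + 0 = 3, q_0 = 3*0 + 1 = 1.
  i=1: a_1=1, p_1 = 1*3 + 1 = 4, q_1 = 1*1 + 0 = 1.
  i=2: a_2=2, p_2 = 2*4 + 3 = 11, q_2 = 2*1 + 1 = 3.
  i=3: a_3=62, p_3 = 62*11 + 4 = 686, q_3 = 62*3 + 1 = 187.
q_3 = 187 > 57, so the last convergent with denominator <= 57 is p_2/q_2 = 11/3.
The closest fraction with denominator <= 57 is either p_2/q_2 or the intermediate fraction (k*p_2 + p_1)/(k*q_2 + q_1) with the largest k >= 1 whose denominator stays <= 57; these approach x as k grows, and every other convergent or intermediate fraction in range is farther away.
Largest k: floor((57 - q_1)/q_2) = floor((57 - 1)/3) = 18.
That gives (18*11 + 4)/(18*3 + 1) = 202/55.
Compare the errors: |x - 11/3| = |686*3 - 11*187|/(187*3) = 1/561, and |x - 202/55| = |686*55 - 202*187|/(187*55) = 44/10285.
Cross-multiplying, 1*10285 = 10285 < 24684 = 44*561, so 1/561 is smaller: the convergent 11/3 is closer to x than 202/55.

11/3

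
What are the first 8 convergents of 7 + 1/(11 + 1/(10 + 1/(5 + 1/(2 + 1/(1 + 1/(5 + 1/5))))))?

Using the convergent recurrence p_i = a_i*p_{i-1} + p_{i-2}, q_i = a_i*q_{i-1} + q_{i-2} with p_{-2}=0, p_{-1}=1, q_{-2}=1, q_{-1}=0:
  i=0: a_0=7, p_0 = 7*1 + 0 = 7, q_0 = 7*0 + 1 = 1.
  i=1: a_1=11, p_1 = 11*7 + 1 = 78, q_1 = 11*1 + 0 = 11.
  i=2: a_2=10, p_2 = 10*78 + 7 = 787, q_2 = 10*11 + 1 = 111.
  i=3: a_3=5, p_3 = 5*787 + 78 = 4013, q_3 = 5*111 + 11 = 566.
  i=4: a_4=2, p_4 = 2*4013 + 787 = 8813, q_4 = 2*566 + 111 = 1243.
  i=5: a_5=1, p_5 = 1*8813 + 4013 = 12826, q_5 = 1*1243 + 566 = 1809.
  i=6: a_6=5, p_6 = 5*12826 + 8813 = 72943, q_6 = 5*1809 + 1243 = 10288.
  i=7: a_7=5, p_7 = 5*72943 + 12826 = 377541, q_7 = 5*10288 + 1809 = 53249.

7/1, 78/11, 787/111, 4013/566, 8813/1243, 12826/1809, 72943/10288, 377541/53249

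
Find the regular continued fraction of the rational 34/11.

Run the Euclidean algorithm on 34 and 11; the successive quotients are the partial quotients a_0, a_1, ... (each step inverts the fractional part left over by the previous one):
  34 = 3*11 + 1, so a_0 = 3.
  11 = 11*1 + 0, so a_1 = 11.
The remainder reaches 0 after 2 divisions, so the expansion has 2 partial quotients, read off in order.

[3; 11]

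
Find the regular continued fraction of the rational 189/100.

Run the Euclidean algorithm on 189 and 100; the successive quotients are the partial quotients a_0, a_1, ... (each step inverts the fractional part left over by the previous one):
  189 = 1*100 + 89, so a_0 = 1.
  100 = 1*89 + 11, so a_1 = 1.
  89 = 8*11 + 1, so a_2 = 8.
  11 = 11*1 + 0, so a_3 = 11.
The remainder reaches 0 after 4 divisions, so the expansion has 4 partial quotients, read off in order.

[1; 1, 8, 11]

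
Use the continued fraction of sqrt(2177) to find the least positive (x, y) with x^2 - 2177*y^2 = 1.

First expand sqrt(2177) as a continued fraction. With x_i = (sqrt(2177) + m_i)/d_i and (m_0, d_0) = (0, 1): a_0 = floor(sqrt(2177)) = 46, since 46^2 = 2116 <= 2177 < 2209 = 47^2.
Iterate m_{i+1} = d_i*a_i - m_i, d_{i+1} = (2177 - m_{i+1}^2)/d_i, a_{i+1} = floor((a_0 + m_{i+1})/d_{i+1}):
  m_1 = 1*46 - 0 = 46, d_1 = (2177 - 46^2)/1 = 61/1 = 61, a_1 = floor((46 + 46)/61) = 1.
  m_2 = 61*1 - 46 = 15, d_2 = (2177 - 15^2)/61 = 1952/61 = 32, a_2 = floor((46 + 15)/32) = 1.
  m_3 = 32*1 - 15 = 17, d_3 = (2177 - 17^2)/32 = 1888/32 = 59, a_3 = floor((46 + 17)/59) = 1.
  m_4 = 59*1 - 17 = 42, d_4 = (2177 - 42^2)/59 = 413/59 = 7, a_4 = floor((46 + 42)/7) = 12.
  m_5 = 7*12 - 42 = 42, d_5 = (2177 - 42^2)/7 = 413/7 = 59, a_5 = floor((46 + 42)/59) = 1.
  m_6 = 59*1 - 42 = 17, d_6 = (2177 - 17^2)/59 = 1888/59 = 32, a_6 = floor((46 + 17)/32) = 1.
  m_7 = 32*1 - 17 = 15, d_7 = (2177 - 15^2)/32 = 1952/32 = 61, a_7 = floor((46 + 15)/61) = 1.
  m_8 = 61*1 - 15 = 46, d_8 = (2177 - 46^2)/61 = 61/61 = 1, a_8 = floor((46 + 46)/1) = 92.
  m_9 = 1*92 - 46 = 46, d_9 = (2177 - 46^2)/1 = 61/1 = 61: (m_9, d_9) = (m_1, d_1) = (46, 61), so from here the quotients repeat a_1, ..., a_8; the period length is 8.
So sqrt(2177) = [46; (1, 1, 1, 12, 1, 1, 1, 92)] with period length k = 8.
k is even, so the fundamental solution of x^2 - 2177y^2 = 1 is (p_{k-1}, q_{k-1}) = (p_7, q_7); compute convergents through index 7.
Convergents (p_i = a_i*p_{i-1} + p_{i-2}, q_i = a_i*q_{i-1} + q_{i-2} with p_{-2}=0, p_{-1}=1, q_{-2}=1, q_{-1}=0):
  i=0: a_0=46, p_0 = 46*1 + 0 = 46, q_0 = 46*0 + 1 = 1.
  i=1: a_1=1, p_1 = 1*46 + 1 = 47, q_1 = 1*1 + 0 = 1.
  i=2: a_2=1, p_2 = 1*47 + 46 = 93, q_2 = 1*1 + 1 = 2.
  i=3: a_3=1, p_3 = 1*93 + 47 = 140, q_3 = 1*2 + 1 = 3.
  i=4: a_4=12, p_4 = 12*140 + 93 = 1773, q_4 = 12*3 + 2 = 38.
  i=5: a_5=1, p_5 = 1*1773 + 140 = 1913, q_5 = 1*38 + 3 = 41.
  i=6: a_6=1, p_6 = 1*1913 + 1773 = 3686, q_6 = 1*41 + 38 = 79.
  i=7: a_7=1, p_7 = 1*3686 + 1913 = 5599, q_7 = 1*79 + 41 = 120.
Check: 5599^2 - 2177*120^2 = 31348801 - 31348800 = 1, so (x, y) = (5599, 120) solves the equation, and by the theorem it is the least positive solution.

(x, y) = (5599, 120)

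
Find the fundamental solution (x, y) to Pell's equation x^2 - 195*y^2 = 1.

(x, y) = (14, 1)

First expand sqrt(195) as a continued fraction. With x_i = (sqrt(195) + m_i)/d_i and (m_0, d_0) = (0, 1): a_0 = floor(sqrt(195)) = 13, since 13^2 = 169 <= 195 < 196 = 14^2.
Iterate m_{i+1} = d_i*a_i - m_i, d_{i+1} = (195 - m_{i+1}^2)/d_i, a_{i+1} = floor((a_0 + m_{i+1})/d_{i+1}):
  m_1 = 1*13 - 0 = 13, d_1 = (195 - 13^2)/1 = 26/1 = 26, a_1 = floor((13 + 13)/26) = 1.
  m_2 = 26*1 - 13 = 13, d_2 = (195 - 13^2)/26 = 26/26 = 1, a_2 = floor((13 + 13)/1) = 26.
  m_3 = 1*26 - 13 = 13, d_3 = (195 - 13^2)/1 = 26/1 = 26: (m_3, d_3) = (m_1, d_1) = (13, 26), so from here the quotients repeat a_1, a_2; the period length is 2.
So sqrt(195) = [13; (1, 26)] with period length k = 2.
k is even, so the fundamental solution of x^2 - 195y^2 = 1 is (p_{k-1}, q_{k-1}) = (p_1, q_1); compute convergents through index 1.
Convergents (p_i = a_i*p_{i-1} + p_{i-2}, q_i = a_i*q_{i-1} + q_{i-2} with p_{-2}=0, p_{-1}=1, q_{-2}=1, q_{-1}=0):
  i=0: a_0=13, p_0 = 13*1 + 0 = 13, q_0 = 13*0 + 1 = 1.
  i=1: a_1=1, p_1 = 1*13 + 1 = 14, q_1 = 1*1 + 0 = 1.
Check: 14^2 - 195*1^2 = 196 - 195 = 1, so (x, y) = (14, 1) solves the equation, and by the theorem it is the least positive solution.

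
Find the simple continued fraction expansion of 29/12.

[2; 2, 2, 2]

Run the Euclidean algorithm on 29 and 12; the successive quotients are the partial quotients a_0, a_1, ... (each step inverts the fractional part left over by the previous one):
  29 = 2*12 + 5, so a_0 = 2.
  12 = 2*5 + 2, so a_1 = 2.
  5 = 2*2 + 1, so a_2 = 2.
  2 = 2*1 + 0, so a_3 = 2.
The remainder reaches 0 after 4 divisions, so the expansion has 4 partial quotients, read off in order.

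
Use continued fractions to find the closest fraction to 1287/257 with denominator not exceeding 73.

Expand x = 1287/257 as a continued fraction with the Euclidean algorithm:
  1287 = 5*257 + 2, so a_0 = 5.
  257 = 128*2 + 1, so a_1 = 128.
  2 = 2*1 + 0, so a_2 = 2.
so x = [5; 128, 2].
Convergents (p_i = a_i*p_{i-1} + p_{i-2}, q_i = a_i*q_{i-1} + q_{i-2} with p_{-2}=0, p_{-1}=1, q_{-2}=1, q_{-1}=0), until the denominator exceeds 73:
  i=0: a_0=5, p_0 = 5*1 + 0 = 5, q_0 = 5*0 + 1 = 1.
  i=1: a_1=128, p_1 = 128*5 + 1 = 641, q_1 = 128*1 + 0 = 128.
q_1 = 128 > 73, so the last convergent with denominator <= 73 is p_0/q_0 = 5/1.
The closest fraction with denominator <= 73 is either p_0/q_0 or the intermediate fraction (k*p_0 + p_{-1})/(k*q_0 + q_{-1}) with the largest k >= 1 whose denominator stays <= 73; these approach x as k grows, and every other convergent or intermediate fraction in range is farther away.
Largest k: floor((73 - q_{-1})/q_0) = floor((73 - 0)/1) = 73 (using the seeds p_{-1} = 1, q_{-1} = 0).
That gives (73*5 + 1)/(73*1 + 0) = 366/73.
Compare the errors: |x - 5/1| = |1287*1 - 5*257|/(257*1) = 2/257, and |x - 366/73| = |1287*73 - 366*257|/(257*73) = 111/18761.
Cross-multiplying, 111*257 = 28527 < 37522 = 2*18761, so 111/18761 is smaller: the intermediate fraction 366/73 is closer to x than 5/1.

366/73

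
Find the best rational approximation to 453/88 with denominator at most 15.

36/7

Expand x = 453/88 as a continued fraction with the Euclidean algorithm:
  453 = 5*88 + 13, so a_0 = 5.
  88 = 6*13 + 10, so a_1 = 6.
  13 = 1*10 + 3, so a_2 = 1.
  10 = 3*3 + 1, so a_3 = 3.
  3 = 3*1 + 0, so a_4 = 3.
so x = [5; 6, 1, 3, 3].
Convergents (p_i = a_i*p_{i-1} + p_{i-2}, q_i = a_i*q_{i-1} + q_{i-2} with p_{-2}=0, p_{-1}=1, q_{-2}=1, q_{-1}=0), until the denominator exceeds 15:
  i=0: a_0=5, p_0 = 5*1 + 0 = 5, q_0 = 5*0 + 1 = 1.
  i=1: a_1=6, p_1 = 6*5 + 1 = 31, q_1 = 6*1 + 0 = 6.
  i=2: a_2=1, p_2 = 1*31 + 5 = 36, q_2 = 1*6 + 1 = 7.
  i=3: a_3=3, p_3 = 3*36 + 31 = 139, q_3 = 3*7 + 6 = 27.
q_3 = 27 > 15, so the last convergent with denominator <= 15 is p_2/q_2 = 36/7.
The closest fraction with denominator <= 15 is either p_2/q_2 or the intermediate fraction (k*p_2 + p_1)/(k*q_2 + q_1) with the largest k >= 1 whose denominator stays <= 15; these approach x as k grows, and every other convergent or intermediate fraction in range is farther away.
Largest k: floor((15 - q_1)/q_2) = floor((15 - 6)/7) = 1.
That gives (1*36 + 31)/(1*7 + 6) = 67/13.
Compare the errors: |x - 36/7| = |453*7 - 36*88|/(88*7) = 3/616, and |x - 67/13| = |453*13 - 67*88|/(88*13) = 7/1144.
Cross-multiplying, 3*1144 = 3432 < 4312 = 7*616, so 3/616 is smaller: the convergent 36/7 is closer to x than 67/13.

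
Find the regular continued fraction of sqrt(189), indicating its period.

[13; (1, 2, 1, 26)]

Write x_i = (sqrt(189) + m_i)/d_i with (m_0, d_0) = (0, 1). a_0 = floor(sqrt(189)) = 13, since 13^2 = 169 <= 189 < 196 = 14^2.
Iterate m_{i+1} = d_i*a_i - m_i, d_{i+1} = (189 - m_{i+1}^2)/d_i, a_{i+1} = floor((a_0 + m_{i+1})/d_{i+1}):
  m_1 = 1*13 - 0 = 13, d_1 = (189 - 13^2)/1 = 20/1 = 20, a_1 = floor((13 + 13)/20) = 1.
  m_2 = 20*1 - 13 = 7, d_2 = (189 - 7^2)/20 = 140/20 = 7, a_2 = floor((13 + 7)/7) = 2.
  m_3 = 7*2 - 7 = 7, d_3 = (189 - 7^2)/7 = 140/7 = 20, a_3 = floor((13 + 7)/20) = 1.
  m_4 = 20*1 - 7 = 13, d_4 = (189 - 13^2)/20 = 20/20 = 1, a_4 = floor((13 + 13)/1) = 26.
  m_5 = 1*26 - 13 = 13, d_5 = (189 - 13^2)/1 = 20/1 = 20: (m_5, d_5) = (m_1, d_1) = (13, 20), so from here the quotients repeat a_1, ..., a_4; the period length is 4.
Hence the expansion of sqrt(189) is a_0 = 13 followed by the repeating block 1, 2, 1, 26 (period 4).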